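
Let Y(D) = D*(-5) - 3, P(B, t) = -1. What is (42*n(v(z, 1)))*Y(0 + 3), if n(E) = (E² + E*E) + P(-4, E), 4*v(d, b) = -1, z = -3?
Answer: 1323/2 ≈ 661.50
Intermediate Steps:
v(d, b) = -¼ (v(d, b) = (¼)*(-1) = -¼)
Y(D) = -3 - 5*D (Y(D) = -5*D - 3 = -3 - 5*D)
n(E) = -1 + 2*E² (n(E) = (E² + E*E) - 1 = (E² + E²) - 1 = 2*E² - 1 = -1 + 2*E²)
(42*n(v(z, 1)))*Y(0 + 3) = (42*(-1 + 2*(-¼)²))*(-3 - 5*(0 + 3)) = (42*(-1 + 2*(1/16)))*(-3 - 5*3) = (42*(-1 + ⅛))*(-3 - 15) = (42*(-7/8))*(-18) = -147/4*(-18) = 1323/2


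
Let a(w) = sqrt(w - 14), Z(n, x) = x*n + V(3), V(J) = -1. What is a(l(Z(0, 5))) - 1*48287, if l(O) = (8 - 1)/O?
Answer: -48287 + I*sqrt(21) ≈ -48287.0 + 4.5826*I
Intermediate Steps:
Z(n, x) = -1 + n*x (Z(n, x) = x*n - 1 = n*x - 1 = -1 + n*x)
l(O) = 7/O
a(w) = sqrt(-14 + w)
a(l(Z(0, 5))) - 1*48287 = sqrt(-14 + 7/(-1 + 0*5)) - 1*48287 = sqrt(-14 + 7/(-1 + 0)) - 48287 = sqrt(-14 + 7/(-1)) - 48287 = sqrt(-14 + 7*(-1)) - 48287 = sqrt(-14 - 7) - 48287 = sqrt(-21) - 48287 = I*sqrt(21) - 48287 = -48287 + I*sqrt(21)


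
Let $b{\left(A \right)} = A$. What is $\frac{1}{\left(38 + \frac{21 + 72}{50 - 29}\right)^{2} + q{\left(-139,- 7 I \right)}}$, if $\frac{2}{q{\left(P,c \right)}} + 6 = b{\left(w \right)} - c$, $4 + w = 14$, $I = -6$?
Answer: $\frac{931}{1675922} \approx 0.00055552$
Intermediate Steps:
$w = 10$ ($w = -4 + 14 = 10$)
$q{\left(P,c \right)} = \frac{2}{4 - c}$ ($q{\left(P,c \right)} = \frac{2}{-6 - \left(-10 + c\right)} = \frac{2}{4 - c}$)
$\frac{1}{\left(38 + \frac{21 + 72}{50 - 29}\right)^{2} + q{\left(-139,- 7 I \right)}} = \frac{1}{\left(38 + \frac{21 + 72}{50 - 29}\right)^{2} - \frac{2}{-4 - -42}} = \frac{1}{\left(38 + \frac{93}{21}\right)^{2} - \frac{2}{-4 + 42}} = \frac{1}{\left(38 + 93 \cdot \frac{1}{21}\right)^{2} - \frac{2}{38}} = \frac{1}{\left(38 + \frac{31}{7}\right)^{2} - \frac{1}{19}} = \frac{1}{\left(\frac{297}{7}\right)^{2} - \frac{1}{19}} = \frac{1}{\frac{88209}{49} - \frac{1}{19}} = \frac{1}{\frac{1675922}{931}} = \frac{931}{1675922}$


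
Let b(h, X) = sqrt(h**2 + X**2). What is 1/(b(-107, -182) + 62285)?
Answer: 62285/3879376652 - 29*sqrt(53)/3879376652 ≈ 1.6001e-5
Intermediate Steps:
b(h, X) = sqrt(X**2 + h**2)
1/(b(-107, -182) + 62285) = 1/(sqrt((-182)**2 + (-107)**2) + 62285) = 1/(sqrt(33124 + 11449) + 62285) = 1/(sqrt(44573) + 62285) = 1/(29*sqrt(53) + 62285) = 1/(62285 + 29*sqrt(53))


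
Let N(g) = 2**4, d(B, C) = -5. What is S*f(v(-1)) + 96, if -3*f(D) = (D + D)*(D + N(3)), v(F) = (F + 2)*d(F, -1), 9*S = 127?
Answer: 16562/27 ≈ 613.41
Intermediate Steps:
N(g) = 16
S = 127/9 (S = (1/9)*127 = 127/9 ≈ 14.111)
v(F) = -10 - 5*F (v(F) = (F + 2)*(-5) = (2 + F)*(-5) = -10 - 5*F)
f(D) = -2*D*(16 + D)/3 (f(D) = -(D + D)*(D + 16)/3 = -2*D*(16 + D)/3)
S*f(v(-1)) + 96 = 127*(-2*(-10 - 5*(-1))*(16 + (-10 - 5*(-1)))/3)/9 + 96 = 127*(-2*(-10 + 5)*(16 + (-10 + 5))/3)/9 + 96 = 127*(-2/3*(-5)*(16 - 5))/9 + 96 = 127*(-2/3*(-5)*11)/9 + 96 = (127/9)*(110/3) + 96 = 13970/27 + 96 = 16562/27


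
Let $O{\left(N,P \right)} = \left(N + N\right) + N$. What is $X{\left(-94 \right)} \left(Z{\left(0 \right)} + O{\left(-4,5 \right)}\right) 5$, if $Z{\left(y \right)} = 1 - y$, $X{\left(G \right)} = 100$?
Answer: $-5500$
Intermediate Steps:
$O{\left(N,P \right)} = 3 N$ ($O{\left(N,P \right)} = 2 N + N = 3 N$)
$X{\left(-94 \right)} \left(Z{\left(0 \right)} + O{\left(-4,5 \right)}\right) 5 = 100 \left(\left(1 - 0\right) + 3 \left(-4\right)\right) 5 = 100 \left(\left(1 + 0\right) - 12\right) 5 = 100 \left(1 - 12\right) 5 = 100 \left(\left(-11\right) 5\right) = 100 \left(-55\right) = -5500$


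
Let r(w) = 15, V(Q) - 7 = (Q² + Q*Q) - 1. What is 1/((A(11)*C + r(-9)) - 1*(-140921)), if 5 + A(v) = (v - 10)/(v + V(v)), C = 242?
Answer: 259/36189276 ≈ 7.1568e-6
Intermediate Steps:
V(Q) = 6 + 2*Q² (V(Q) = 7 + ((Q² + Q*Q) - 1) = 7 + ((Q² + Q²) - 1) = 7 + (2*Q² - 1) = 7 + (-1 + 2*Q²) = 6 + 2*Q²)
A(v) = -5 + (-10 + v)/(6 + v + 2*v²) (A(v) = -5 + (v - 10)/(v + (6 + 2*v²)) = -5 + (-10 + v)/(6 + v + 2*v²))
1/((A(11)*C + r(-9)) - 1*(-140921)) = 1/(((2*(-20 - 5*11² - 2*11)/(6 + 11 + 2*11²))*242 + 15) - 1*(-140921)) = 1/(((2*(-20 - 5*121 - 22)/(6 + 11 + 2*121))*242 + 15) + 140921) = 1/(((2*(-20 - 605 - 22)/(6 + 11 + 242))*242 + 15) + 140921) = 1/(((2*(-647)/259)*242 + 15) + 140921) = 1/(((2*(1/259)*(-647))*242 + 15) + 140921) = 1/((-1294/259*242 + 15) + 140921) = 1/((-313148/259 + 15) + 140921) = 1/(-309263/259 + 140921) = 1/(36189276/259) = 259/36189276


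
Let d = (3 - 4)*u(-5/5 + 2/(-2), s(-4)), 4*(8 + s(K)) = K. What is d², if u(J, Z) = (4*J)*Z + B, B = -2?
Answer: 4900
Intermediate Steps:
s(K) = -8 + K/4
u(J, Z) = -2 + 4*J*Z (u(J, Z) = (4*J)*Z - 2 = 4*J*Z - 2 = -2 + 4*J*Z)
d = -70 (d = (3 - 4)*(-2 + 4*(-5/5 + 2/(-2))*(-8 + (¼)*(-4))) = -(-2 + 4*(-5*⅕ + 2*(-½))*(-8 - 1)) = -(-2 + 4*(-1 - 1)*(-9)) = -(-2 + 4*(-2)*(-9)) = -(-2 + 72) = -1*70 = -70)
d² = (-70)² = 4900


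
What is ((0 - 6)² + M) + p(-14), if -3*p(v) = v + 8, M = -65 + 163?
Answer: 136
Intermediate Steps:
M = 98
p(v) = -8/3 - v/3 (p(v) = -(v + 8)/3 = -(8 + v)/3 = -8/3 - v/3)
((0 - 6)² + M) + p(-14) = ((0 - 6)² + 98) + (-8/3 - ⅓*(-14)) = ((-6)² + 98) + (-8/3 + 14/3) = (36 + 98) + 2 = 134 + 2 = 136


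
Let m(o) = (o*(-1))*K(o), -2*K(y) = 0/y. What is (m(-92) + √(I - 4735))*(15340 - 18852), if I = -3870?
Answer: -3512*I*√8605 ≈ -3.2578e+5*I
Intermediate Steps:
K(y) = 0 (K(y) = -0/y = -½*0 = 0)
m(o) = 0 (m(o) = (o*(-1))*0 = -o*0 = 0)
(m(-92) + √(I - 4735))*(15340 - 18852) = (0 + √(-3870 - 4735))*(15340 - 18852) = (0 + √(-8605))*(-3512) = (0 + I*√8605)*(-3512) = (I*√8605)*(-3512) = -3512*I*√8605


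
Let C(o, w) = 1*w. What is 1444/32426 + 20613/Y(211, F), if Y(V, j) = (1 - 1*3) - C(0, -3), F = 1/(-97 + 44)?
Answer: 334199291/16213 ≈ 20613.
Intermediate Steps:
C(o, w) = w
F = -1/53 (F = 1/(-53) = -1/53 ≈ -0.018868)
Y(V, j) = 1 (Y(V, j) = (1 - 1*3) - 1*(-3) = (1 - 3) + 3 = -2 + 3 = 1)
1444/32426 + 20613/Y(211, F) = 1444/32426 + 20613/1 = 1444*(1/32426) + 20613*1 = 722/16213 + 20613 = 334199291/16213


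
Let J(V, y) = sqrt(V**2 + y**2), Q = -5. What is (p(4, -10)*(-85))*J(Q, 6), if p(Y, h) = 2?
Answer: -170*sqrt(61) ≈ -1327.7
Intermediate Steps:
(p(4, -10)*(-85))*J(Q, 6) = (2*(-85))*sqrt((-5)**2 + 6**2) = -170*sqrt(25 + 36) = -170*sqrt(61)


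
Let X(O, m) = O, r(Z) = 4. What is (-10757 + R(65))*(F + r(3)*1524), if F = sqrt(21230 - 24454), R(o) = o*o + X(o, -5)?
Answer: -39422832 - 12934*I*sqrt(806) ≈ -3.9423e+7 - 3.672e+5*I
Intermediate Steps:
R(o) = o + o**2 (R(o) = o*o + o = o**2 + o = o + o**2)
F = 2*I*sqrt(806) (F = sqrt(-3224) = 2*I*sqrt(806) ≈ 56.78*I)
(-10757 + R(65))*(F + r(3)*1524) = (-10757 + 65*(1 + 65))*(2*I*sqrt(806) + 4*1524) = (-10757 + 65*66)*(2*I*sqrt(806) + 6096) = (-10757 + 4290)*(6096 + 2*I*sqrt(806)) = -6467*(6096 + 2*I*sqrt(806)) = -39422832 - 12934*I*sqrt(806)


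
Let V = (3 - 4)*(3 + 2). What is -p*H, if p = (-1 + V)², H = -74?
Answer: 2664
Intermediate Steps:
V = -5 (V = -1*5 = -5)
p = 36 (p = (-1 - 5)² = (-6)² = 36)
-p*H = -36*(-74) = -1*(-2664) = 2664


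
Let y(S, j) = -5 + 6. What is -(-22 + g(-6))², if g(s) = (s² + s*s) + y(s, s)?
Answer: -2601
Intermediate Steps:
y(S, j) = 1
g(s) = 1 + 2*s² (g(s) = (s² + s*s) + 1 = (s² + s²) + 1 = 2*s² + 1 = 1 + 2*s²)
-(-22 + g(-6))² = -(-22 + (1 + 2*(-6)²))² = -(-22 + (1 + 2*36))² = -(-22 + (1 + 72))² = -(-22 + 73)² = -1*51² = -1*2601 = -2601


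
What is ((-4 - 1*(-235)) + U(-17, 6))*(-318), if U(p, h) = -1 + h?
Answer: -75048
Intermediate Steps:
((-4 - 1*(-235)) + U(-17, 6))*(-318) = ((-4 - 1*(-235)) + (-1 + 6))*(-318) = ((-4 + 235) + 5)*(-318) = (231 + 5)*(-318) = 236*(-318) = -75048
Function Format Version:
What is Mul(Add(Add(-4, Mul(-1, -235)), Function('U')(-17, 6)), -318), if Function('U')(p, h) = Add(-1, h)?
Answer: -75048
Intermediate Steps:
Mul(Add(Add(-4, Mul(-1, -235)), Function('U')(-17, 6)), -318) = Mul(Add(Add(-4, Mul(-1, -235)), Add(-1, 6)), -318) = Mul(Add(Add(-4, 235), 5), -318) = Mul(Add(231, 5), -318) = Mul(236, -318) = -75048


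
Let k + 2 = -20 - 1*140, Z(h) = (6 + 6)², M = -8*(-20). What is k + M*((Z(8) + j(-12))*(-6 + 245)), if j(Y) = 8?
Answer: 5812318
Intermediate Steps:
M = 160
Z(h) = 144 (Z(h) = 12² = 144)
k = -162 (k = -2 + (-20 - 1*140) = -2 + (-20 - 140) = -2 - 160 = -162)
k + M*((Z(8) + j(-12))*(-6 + 245)) = -162 + 160*((144 + 8)*(-6 + 245)) = -162 + 160*(152*239) = -162 + 160*36328 = -162 + 5812480 = 5812318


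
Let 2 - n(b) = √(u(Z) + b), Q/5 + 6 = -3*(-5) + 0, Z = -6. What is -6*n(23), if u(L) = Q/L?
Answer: -12 + 3*√62 ≈ 11.622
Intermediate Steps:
Q = 45 (Q = -30 + 5*(-3*(-5) + 0) = -30 + 5*(15 + 0) = -30 + 5*15 = -30 + 75 = 45)
u(L) = 45/L
n(b) = 2 - √(-15/2 + b) (n(b) = 2 - √(45/(-6) + b) = 2 - √(45*(-⅙) + b) = 2 - √(-15/2 + b))
-6*n(23) = -6*(2 - √(-30 + 4*23)/2) = -6*(2 - √(-30 + 92)/2) = -6*(2 - √62/2) = -12 + 3*√62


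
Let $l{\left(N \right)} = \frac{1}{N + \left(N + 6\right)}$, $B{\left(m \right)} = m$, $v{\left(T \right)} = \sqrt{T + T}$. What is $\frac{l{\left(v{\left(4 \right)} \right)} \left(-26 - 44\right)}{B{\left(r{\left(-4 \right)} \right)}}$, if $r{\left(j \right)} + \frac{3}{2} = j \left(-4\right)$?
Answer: $- \frac{210}{29} + \frac{140 \sqrt{2}}{29} \approx -0.41414$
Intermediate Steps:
$v{\left(T \right)} = \sqrt{2} \sqrt{T}$ ($v{\left(T \right)} = \sqrt{2 T} = \sqrt{2} \sqrt{T}$)
$r{\left(j \right)} = - \frac{3}{2} - 4 j$ ($r{\left(j \right)} = - \frac{3}{2} + j \left(-4\right) = - \frac{3}{2} - 4 j$)
$l{\left(N \right)} = \frac{1}{6 + 2 N}$ ($l{\left(N \right)} = \frac{1}{N + \left(6 + N\right)} = \frac{1}{6 + 2 N}$)
$\frac{l{\left(v{\left(4 \right)} \right)} \left(-26 - 44\right)}{B{\left(r{\left(-4 \right)} \right)}} = \frac{\frac{1}{2 \left(3 + \sqrt{2} \sqrt{4}\right)} \left(-26 - 44\right)}{- \frac{3}{2} - -16} = \frac{\frac{1}{2 \left(3 + \sqrt{2} \cdot 2\right)} \left(-70\right)}{- \frac{3}{2} + 16} = \frac{\frac{1}{2 \left(3 + 2 \sqrt{2}\right)} \left(-70\right)}{\frac{29}{2}} = - \frac{35}{3 + 2 \sqrt{2}} \cdot \frac{2}{29} = - \frac{70}{29 \left(3 + 2 \sqrt{2}\right)}$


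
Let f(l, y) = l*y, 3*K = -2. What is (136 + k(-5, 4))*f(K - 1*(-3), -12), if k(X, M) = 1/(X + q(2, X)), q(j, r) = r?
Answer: -19026/5 ≈ -3805.2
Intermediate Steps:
K = -⅔ (K = (⅓)*(-2) = -⅔ ≈ -0.66667)
k(X, M) = 1/(2*X) (k(X, M) = 1/(X + X) = 1/(2*X))
(136 + k(-5, 4))*f(K - 1*(-3), -12) = (136 + (½)/(-5))*((-⅔ - 1*(-3))*(-12)) = (136 + (½)*(-⅕))*((-⅔ + 3)*(-12)) = (136 - ⅒)*((7/3)*(-12)) = (1359/10)*(-28) = -19026/5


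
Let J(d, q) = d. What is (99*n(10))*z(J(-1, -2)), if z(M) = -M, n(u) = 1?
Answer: 99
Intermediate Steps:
(99*n(10))*z(J(-1, -2)) = (99*1)*(-1*(-1)) = 99*1 = 99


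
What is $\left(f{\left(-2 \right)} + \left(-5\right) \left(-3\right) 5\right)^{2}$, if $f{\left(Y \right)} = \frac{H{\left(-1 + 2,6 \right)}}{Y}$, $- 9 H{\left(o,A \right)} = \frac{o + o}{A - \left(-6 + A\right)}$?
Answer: $\frac{16410601}{2916} \approx 5627.8$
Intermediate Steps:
$H{\left(o,A \right)} = - \frac{o}{27}$ ($H{\left(o,A \right)} = - \frac{\left(o + o\right) \frac{1}{A - \left(-6 + A\right)}}{9} = - \frac{2 o \frac{1}{6}}{9} = - \frac{\frac{1}{3} o}{9} = - \frac{o}{27}$)
$f{\left(Y \right)} = - \frac{1}{27 Y}$ ($f{\left(Y \right)} = \frac{\left(- \frac{1}{27}\right) \left(-1 + 2\right)}{Y} = \frac{\left(- \frac{1}{27}\right) 1}{Y} = - \frac{1}{27 Y}$)
$\left(f{\left(-2 \right)} + \left(-5\right) \left(-3\right) 5\right)^{2} = \left(- \frac{1}{27 \left(-2\right)} + \left(-5\right) \left(-3\right) 5\right)^{2} = \left(\left(- \frac{1}{27}\right) \left(- \frac{1}{2}\right) + 15 \cdot 5\right)^{2} = \left(\frac{1}{54} + 75\right)^{2} = \left(\frac{4051}{54}\right)^{2} = \frac{16410601}{2916}$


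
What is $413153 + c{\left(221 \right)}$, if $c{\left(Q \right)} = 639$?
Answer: $413792$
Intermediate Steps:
$413153 + c{\left(221 \right)} = 413153 + 639 = 413792$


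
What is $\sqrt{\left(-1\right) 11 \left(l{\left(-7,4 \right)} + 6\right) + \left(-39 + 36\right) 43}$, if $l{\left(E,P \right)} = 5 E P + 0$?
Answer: $\sqrt{1345} \approx 36.674$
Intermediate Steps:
$l{\left(E,P \right)} = 5 E P$ ($l{\left(E,P \right)} = 5 E P + 0 = 5 E P$)
$\sqrt{\left(-1\right) 11 \left(l{\left(-7,4 \right)} + 6\right) + \left(-39 + 36\right) 43} = \sqrt{\left(-1\right) 11 \left(5 \left(-7\right) 4 + 6\right) + \left(-39 + 36\right) 43} = \sqrt{- 11 \left(-140 + 6\right) - 129} = \sqrt{\left(-11\right) \left(-134\right) - 129} = \sqrt{1474 - 129} = \sqrt{1345}$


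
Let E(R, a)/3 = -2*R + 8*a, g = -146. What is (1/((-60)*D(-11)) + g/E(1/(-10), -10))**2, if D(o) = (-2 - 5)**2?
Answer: 10433192449/28083056400 ≈ 0.37151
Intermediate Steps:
D(o) = 49 (D(o) = (-7)**2 = 49)
E(R, a) = -6*R + 24*a (E(R, a) = 3*(-2*R + 8*a) = -6*R + 24*a)
(1/((-60)*D(-11)) + g/E(1/(-10), -10))**2 = (1/(-60*49) - 146/(-6/(-10) + 24*(-10)))**2 = (-1/60*1/49 - 146/(-6*(-1/10) - 240))**2 = (-1/2940 - 146/(3/5 - 240))**2 = (-1/2940 - 146/(-1197/5))**2 = (-1/2940 - 146*(-5/1197))**2 = (-1/2940 + 730/1197)**2 = (102143/167580)**2 = 10433192449/28083056400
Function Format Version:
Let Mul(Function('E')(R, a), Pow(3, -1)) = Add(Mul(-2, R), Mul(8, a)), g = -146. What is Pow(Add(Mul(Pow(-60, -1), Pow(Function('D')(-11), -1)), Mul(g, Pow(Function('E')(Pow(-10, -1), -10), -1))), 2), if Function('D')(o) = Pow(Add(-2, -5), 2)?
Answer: Rational(10433192449, 28083056400) ≈ 0.37151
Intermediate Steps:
Function('D')(o) = 49 (Function('D')(o) = Pow(-7, 2) = 49)
Function('E')(R, a) = Add(Mul(-6, R), Mul(24, a)) (Function('E')(R, a) = Mul(3, Add(Mul(-2, R), Mul(8, a))) = Add(Mul(-6, R), Mul(24, a)))
Pow(Add(Mul(Pow(-60, -1), Pow(Function('D')(-11), -1)), Mul(g, Pow(Function('E')(Pow(-10, -1), -10), -1))), 2) = Pow(Add(Mul(Pow(-60, -1), Pow(49, -1)), Mul(-146, Pow(Add(Mul(-6, Pow(-10, -1)), Mul(24, -10)), -1))), 2) = Pow(Add(Mul(Rational(-1, 60), Rational(1, 49)), Mul(-146, Pow(Add(Mul(-6, Rational(-1, 10)), -240), -1))), 2) = Pow(Add(Rational(-1, 2940), Mul(-146, Pow(Add(Rational(3, 5), -240), -1))), 2) = Pow(Add(Rational(-1, 2940), Mul(-146, Pow(Rational(-1197, 5), -1))), 2) = Pow(Add(Rational(-1, 2940), Mul(-146, Rational(-5, 1197))), 2) = Pow(Add(Rational(-1, 2940), Rational(730, 1197)), 2) = Pow(Rational(102143, 167580), 2) = Rational(10433192449, 28083056400)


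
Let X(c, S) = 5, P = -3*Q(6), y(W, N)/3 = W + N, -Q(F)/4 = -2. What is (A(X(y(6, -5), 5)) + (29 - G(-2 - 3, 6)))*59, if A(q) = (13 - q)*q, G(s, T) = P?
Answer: 5487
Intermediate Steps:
Q(F) = 8 (Q(F) = -4*(-2) = 8)
y(W, N) = 3*N + 3*W (y(W, N) = 3*(W + N) = 3*(N + W) = 3*N + 3*W)
P = -24 (P = -3*8 = -24)
G(s, T) = -24
A(q) = q*(13 - q)
(A(X(y(6, -5), 5)) + (29 - G(-2 - 3, 6)))*59 = (5*(13 - 1*5) + (29 - 1*(-24)))*59 = (5*(13 - 5) + (29 + 24))*59 = (5*8 + 53)*59 = (40 + 53)*59 = 93*59 = 5487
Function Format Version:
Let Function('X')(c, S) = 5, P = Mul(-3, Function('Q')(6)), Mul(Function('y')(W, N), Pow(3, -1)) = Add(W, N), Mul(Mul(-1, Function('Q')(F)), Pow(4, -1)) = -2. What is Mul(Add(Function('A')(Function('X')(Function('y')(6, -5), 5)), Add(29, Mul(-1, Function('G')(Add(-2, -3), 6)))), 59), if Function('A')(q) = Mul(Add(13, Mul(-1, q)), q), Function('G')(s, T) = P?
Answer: 5487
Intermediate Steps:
Function('Q')(F) = 8 (Function('Q')(F) = Mul(-4, -2) = 8)
Function('y')(W, N) = Add(Mul(3, N), Mul(3, W)) (Function('y')(W, N) = Mul(3, Add(W, N)) = Mul(3, Add(N, W)) = Add(Mul(3, N), Mul(3, W)))
P = -24 (P = Mul(-3, 8) = -24)
Function('G')(s, T) = -24
Function('A')(q) = Mul(q, Add(13, Mul(-1, q)))
Mul(Add(Function('A')(Function('X')(Function('y')(6, -5), 5)), Add(29, Mul(-1, Function('G')(Add(-2, -3), 6)))), 59) = Mul(Add(Mul(5, Add(13, Mul(-1, 5))), Add(29, Mul(-1, -24))), 59) = Mul(Add(Mul(5, Add(13, -5)), Add(29, 24)), 59) = Mul(Add(Mul(5, 8), 53), 59) = Mul(Add(40, 53), 59) = Mul(93, 59) = 5487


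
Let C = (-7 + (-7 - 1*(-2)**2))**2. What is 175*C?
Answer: 56700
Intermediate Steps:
C = 324 (C = (-7 + (-7 - 1*4))**2 = (-7 + (-7 - 4))**2 = (-7 - 11)**2 = (-18)**2 = 324)
175*C = 175*324 = 56700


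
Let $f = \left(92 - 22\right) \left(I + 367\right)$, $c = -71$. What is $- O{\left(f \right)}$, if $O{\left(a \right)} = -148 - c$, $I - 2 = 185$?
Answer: $77$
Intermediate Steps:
$I = 187$ ($I = 2 + 185 = 187$)
$f = 38780$ ($f = \left(92 - 22\right) \left(187 + 367\right) = 70 \cdot 554 = 38780$)
$O{\left(a \right)} = -77$ ($O{\left(a \right)} = -148 - -71 = -148 + 71 = -77$)
$- O{\left(f \right)} = \left(-1\right) \left(-77\right) = 77$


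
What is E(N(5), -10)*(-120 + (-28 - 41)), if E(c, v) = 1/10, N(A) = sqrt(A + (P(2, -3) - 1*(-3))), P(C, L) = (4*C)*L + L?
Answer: -189/10 ≈ -18.900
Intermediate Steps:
P(C, L) = L + 4*C*L (P(C, L) = 4*C*L + L = L + 4*C*L)
N(A) = sqrt(-24 + A) (N(A) = sqrt(A + (-3*(1 + 4*2) - 1*(-3))) = sqrt(A + (-3*(1 + 8) + 3)) = sqrt(A + (-3*9 + 3)) = sqrt(A + (-27 + 3)) = sqrt(A - 24) = sqrt(-24 + A))
E(c, v) = 1/10
E(N(5), -10)*(-120 + (-28 - 41)) = (-120 + (-28 - 41))/10 = (-120 - 69)/10 = (1/10)*(-189) = -189/10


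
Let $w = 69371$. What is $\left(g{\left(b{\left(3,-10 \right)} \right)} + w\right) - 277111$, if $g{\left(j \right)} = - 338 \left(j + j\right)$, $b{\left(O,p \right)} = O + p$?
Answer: $-203008$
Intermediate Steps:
$g{\left(j \right)} = - 676 j$ ($g{\left(j \right)} = - 338 \cdot 2 j = - 676 j$)
$\left(g{\left(b{\left(3,-10 \right)} \right)} + w\right) - 277111 = \left(- 676 \left(3 - 10\right) + 69371\right) - 277111 = \left(\left(-676\right) \left(-7\right) + 69371\right) - 277111 = \left(4732 + 69371\right) - 277111 = 74103 - 277111 = -203008$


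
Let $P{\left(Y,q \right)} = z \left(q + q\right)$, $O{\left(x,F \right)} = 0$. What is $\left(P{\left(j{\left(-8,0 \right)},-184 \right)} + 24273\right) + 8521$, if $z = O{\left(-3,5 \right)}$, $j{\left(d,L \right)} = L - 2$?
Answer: $32794$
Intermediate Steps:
$j{\left(d,L \right)} = -2 + L$
$z = 0$
$P{\left(Y,q \right)} = 0$ ($P{\left(Y,q \right)} = 0 \left(q + q\right) = 0 \cdot 2 q = 0$)
$\left(P{\left(j{\left(-8,0 \right)},-184 \right)} + 24273\right) + 8521 = \left(0 + 24273\right) + 8521 = 24273 + 8521 = 32794$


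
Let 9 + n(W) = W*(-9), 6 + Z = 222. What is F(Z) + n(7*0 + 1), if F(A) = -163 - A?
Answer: -397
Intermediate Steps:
Z = 216 (Z = -6 + 222 = 216)
n(W) = -9 - 9*W (n(W) = -9 + W*(-9) = -9 - 9*W)
F(Z) + n(7*0 + 1) = (-163 - 1*216) + (-9 - 9*(7*0 + 1)) = (-163 - 216) + (-9 - 9*(0 + 1)) = -379 + (-9 - 9*1) = -379 + (-9 - 9) = -379 - 18 = -397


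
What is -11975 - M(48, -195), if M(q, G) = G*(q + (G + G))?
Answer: -78665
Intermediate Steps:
M(q, G) = G*(q + 2*G)
-11975 - M(48, -195) = -11975 - (-195)*(48 + 2*(-195)) = -11975 - (-195)*(48 - 390) = -11975 - (-195)*(-342) = -11975 - 1*66690 = -11975 - 66690 = -78665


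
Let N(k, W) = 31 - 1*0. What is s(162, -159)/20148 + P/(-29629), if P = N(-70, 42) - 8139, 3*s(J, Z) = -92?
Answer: 5297327/19466253 ≈ 0.27213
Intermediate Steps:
s(J, Z) = -92/3 (s(J, Z) = (1/3)*(-92) = -92/3)
N(k, W) = 31 (N(k, W) = 31 + 0 = 31)
P = -8108 (P = 31 - 8139 = -8108)
s(162, -159)/20148 + P/(-29629) = -92/3/20148 - 8108/(-29629) = -92/3*1/20148 - 8108*(-1/29629) = -1/657 + 8108/29629 = 5297327/19466253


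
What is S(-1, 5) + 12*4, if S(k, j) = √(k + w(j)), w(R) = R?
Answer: 50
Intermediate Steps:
S(k, j) = √(j + k) (S(k, j) = √(k + j) = √(j + k))
S(-1, 5) + 12*4 = √(5 - 1) + 12*4 = √4 + 48 = 2 + 48 = 50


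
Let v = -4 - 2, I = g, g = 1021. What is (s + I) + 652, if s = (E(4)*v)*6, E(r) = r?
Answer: 1529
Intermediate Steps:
I = 1021
v = -6
s = -144 (s = (4*(-6))*6 = -24*6 = -144)
(s + I) + 652 = (-144 + 1021) + 652 = 877 + 652 = 1529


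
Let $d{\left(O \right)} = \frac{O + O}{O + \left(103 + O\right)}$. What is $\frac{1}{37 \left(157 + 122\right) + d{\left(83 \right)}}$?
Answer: $\frac{269}{2777053} \approx 9.6865 \cdot 10^{-5}$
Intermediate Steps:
$d{\left(O \right)} = \frac{2 O}{103 + 2 O}$
$\frac{1}{37 \left(157 + 122\right) + d{\left(83 \right)}} = \frac{1}{37 \left(157 + 122\right) + 2 \cdot 83 \frac{1}{103 + 2 \cdot 83}} = \frac{1}{37 \cdot 279 + 2 \cdot 83 \frac{1}{103 + 166}} = \frac{1}{10323 + 2 \cdot 83 \cdot \frac{1}{269}} = \frac{1}{10323 + \frac{166}{269}} = \frac{1}{\frac{2777053}{269}} = \frac{269}{2777053}$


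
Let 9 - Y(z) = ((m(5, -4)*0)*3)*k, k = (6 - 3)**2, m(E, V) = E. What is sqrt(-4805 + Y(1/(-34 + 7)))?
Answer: 2*I*sqrt(1199) ≈ 69.253*I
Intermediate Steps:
k = 9 (k = 3**2 = 9)
Y(z) = 9 (Y(z) = 9 - (5*0)*3*9 = 9 - 0*3*9 = 9 - 0*9 = 9 - 1*0 = 9 + 0 = 9)
sqrt(-4805 + Y(1/(-34 + 7))) = sqrt(-4805 + 9) = sqrt(-4796) = 2*I*sqrt(1199)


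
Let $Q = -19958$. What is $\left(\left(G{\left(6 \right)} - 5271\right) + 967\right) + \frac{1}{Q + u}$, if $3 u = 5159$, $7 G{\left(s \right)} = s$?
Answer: $- \frac{1648125251}{383005} \approx -4303.1$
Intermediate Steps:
$G{\left(s \right)} = \frac{s}{7}$
$u = \frac{5159}{3}$ ($u = \frac{1}{3} \cdot 5159 = \frac{5159}{3} \approx 1719.7$)
$\left(\left(G{\left(6 \right)} - 5271\right) + 967\right) + \frac{1}{Q + u} = \left(\left(\frac{1}{7} \cdot 6 - 5271\right) + 967\right) + \frac{1}{-19958 + \frac{5159}{3}} = \left(\left(\frac{6}{7} - 5271\right) + 967\right) + \frac{1}{- \frac{54715}{3}} = \left(- \frac{36891}{7} + 967\right) - \frac{3}{54715} = - \frac{30122}{7} - \frac{3}{54715} = - \frac{1648125251}{383005}$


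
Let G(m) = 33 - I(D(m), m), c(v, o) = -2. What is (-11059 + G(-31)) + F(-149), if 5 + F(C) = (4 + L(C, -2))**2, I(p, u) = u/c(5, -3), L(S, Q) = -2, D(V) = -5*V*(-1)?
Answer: -22085/2 ≈ -11043.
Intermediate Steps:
D(V) = 5*V
I(p, u) = -u/2 (I(p, u) = u/(-2) = u*(-1/2) = -u/2)
F(C) = -1 (F(C) = -5 + (4 - 2)**2 = -5 + 2**2 = -5 + 4 = -1)
G(m) = 33 + m/2 (G(m) = 33 - (-1)*m/2 = 33 + m/2)
(-11059 + G(-31)) + F(-149) = (-11059 + (33 + (1/2)*(-31))) - 1 = (-11059 + (33 - 31/2)) - 1 = (-11059 + 35/2) - 1 = -22083/2 - 1 = -22085/2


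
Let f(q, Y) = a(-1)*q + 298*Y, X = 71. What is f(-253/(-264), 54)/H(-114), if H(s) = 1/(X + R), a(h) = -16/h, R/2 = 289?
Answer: 31360978/3 ≈ 1.0454e+7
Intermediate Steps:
R = 578 (R = 2*289 = 578)
H(s) = 1/649 (H(s) = 1/(71 + 578) = 1/649)
f(q, Y) = 16*q + 298*Y (f(q, Y) = (-16/(-1))*q + 298*Y = (-16*(-1))*q + 298*Y = 16*q + 298*Y)
f(-253/(-264), 54)/H(-114) = (16*(-253/(-264)) + 298*54)/(1/649) = (16*(-253*(-1/264)) + 16092)*649 = (16*(23/24) + 16092)*649 = (46/3 + 16092)*649 = (48322/3)*649 = 31360978/3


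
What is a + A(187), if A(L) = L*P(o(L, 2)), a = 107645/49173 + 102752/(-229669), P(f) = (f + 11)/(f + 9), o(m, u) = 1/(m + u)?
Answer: 59813562236887/259750815951 ≈ 230.27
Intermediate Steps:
P(f) = (11 + f)/(9 + f)
a = 19670095409/11293513737 (a = 107645*(1/49173) + 102752*(-1/229669) = 107645/49173 - 102752/229669 = 19670095409/11293513737 ≈ 1.7417)
A(L) = L*(11 + 1/(2 + L))/(9 + 1/(2 + L)) (A(L) = L*((11 + 1/(L + 2))/(9 + 1/(L + 2))) = L*((11 + 1/(2 + L))/(9 + 1/(2 + L))) = L*(11 + 1/(2 + L))/(9 + 1/(2 + L)))
a + A(187) = 19670095409/11293513737 + 187*(23 + 11*187)/(19 + 9*187) = 19670095409/11293513737 + 187*(23 + 2057)/(19 + 1683) = 19670095409/11293513737 + 187*2080/1702 = 19670095409/11293513737 + 187*(1/1702)*2080 = 19670095409/11293513737 + 194480/851 = 59813562236887/259750815951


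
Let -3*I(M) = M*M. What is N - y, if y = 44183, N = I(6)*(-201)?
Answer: -41771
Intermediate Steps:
I(M) = -M²/3 (I(M) = -M*M/3 = -M²/3)
N = 2412 (N = -⅓*6²*(-201) = -⅓*36*(-201) = -12*(-201) = 2412)
N - y = 2412 - 1*44183 = 2412 - 44183 = -41771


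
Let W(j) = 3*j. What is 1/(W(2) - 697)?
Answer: -1/691 ≈ -0.0014472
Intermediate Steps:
1/(W(2) - 697) = 1/(3*2 - 697) = 1/(6 - 697) = 1/(-691) = -1/691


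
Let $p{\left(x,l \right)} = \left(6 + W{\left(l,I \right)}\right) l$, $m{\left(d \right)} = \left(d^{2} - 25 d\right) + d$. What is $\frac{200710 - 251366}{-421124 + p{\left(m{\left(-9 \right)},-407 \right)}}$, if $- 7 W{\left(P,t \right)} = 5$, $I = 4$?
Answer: $\frac{354592}{2962927} \approx 0.11968$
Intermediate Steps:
$W{\left(P,t \right)} = - \frac{5}{7}$ ($W{\left(P,t \right)} = \left(- \frac{1}{7}\right) 5 = - \frac{5}{7}$)
$m{\left(d \right)} = d^{2} - 24 d$
$p{\left(x,l \right)} = \frac{37 l}{7}$ ($p{\left(x,l \right)} = \left(6 - \frac{5}{7}\right) l = \frac{37 l}{7}$)
$\frac{200710 - 251366}{-421124 + p{\left(m{\left(-9 \right)},-407 \right)}} = \frac{200710 - 251366}{-421124 + \frac{37}{7} \left(-407\right)} = - \frac{50656}{-421124 - \frac{15059}{7}} = - \frac{50656}{- \frac{2962927}{7}} = \left(-50656\right) \left(- \frac{7}{2962927}\right) = \frac{354592}{2962927}$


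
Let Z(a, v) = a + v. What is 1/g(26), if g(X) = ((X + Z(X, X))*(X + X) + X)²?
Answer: 1/16662724 ≈ 6.0014e-8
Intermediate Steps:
g(X) = (X + 6*X²)² (g(X) = ((X + (X + X))*(X + X) + X)² = ((X + 2*X)*(2*X) + X)² = ((3*X)*(2*X) + X)² = (6*X² + X)² = (X + 6*X²)²)
1/g(26) = 1/(26²*(1 + 6*26)²) = 1/(676*(1 + 156)²) = 1/(676*157²) = 1/(676*24649) = 1/16662724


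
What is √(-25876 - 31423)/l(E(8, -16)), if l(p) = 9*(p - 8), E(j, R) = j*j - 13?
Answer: I*√57299/387 ≈ 0.61853*I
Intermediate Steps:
E(j, R) = -13 + j² (E(j, R) = j² - 13 = -13 + j²)
l(p) = -72 + 9*p (l(p) = 9*(-8 + p) = -72 + 9*p)
√(-25876 - 31423)/l(E(8, -16)) = √(-25876 - 31423)/(-72 + 9*(-13 + 8²)) = √(-57299)/(-72 + 9*(-13 + 64)) = (I*√57299)/(-72 + 9*51) = (I*√57299)/(-72 + 459) = (I*√57299)/387 = (I*√57299)*(1/387) = I*√57299/387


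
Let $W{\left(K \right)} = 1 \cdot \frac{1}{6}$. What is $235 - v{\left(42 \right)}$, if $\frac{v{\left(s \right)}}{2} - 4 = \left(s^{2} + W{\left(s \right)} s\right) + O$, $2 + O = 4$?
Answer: $-3319$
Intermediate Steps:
$W{\left(K \right)} = \frac{1}{6}$ ($W{\left(K \right)} = 1 \cdot \frac{1}{6} = \frac{1}{6}$)
$O = 2$ ($O = -2 + 4 = 2$)
$v{\left(s \right)} = 12 + 2 s^{2} + \frac{s}{3}$ ($v{\left(s \right)} = 8 + 2 \left(\left(s^{2} + \frac{s}{6}\right) + 2\right) = 8 + 2 \left(2 + s^{2} + \frac{s}{6}\right) = 8 + \left(4 + 2 s^{2} + \frac{s}{3}\right) = 12 + 2 s^{2} + \frac{s}{3}$)
$235 - v{\left(42 \right)} = 235 - \left(12 + 2 \cdot 42^{2} + \frac{1}{3} \cdot 42\right) = 235 - \left(12 + 2 \cdot 1764 + 14\right) = 235 - \left(12 + 3528 + 14\right) = 235 - 3554 = -3319$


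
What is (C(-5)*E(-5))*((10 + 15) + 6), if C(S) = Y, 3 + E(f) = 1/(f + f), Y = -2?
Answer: 961/5 ≈ 192.20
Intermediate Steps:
E(f) = -3 + 1/(2*f) (E(f) = -3 + 1/(f + f) = -3 + 1/(2*f))
C(S) = -2
(C(-5)*E(-5))*((10 + 15) + 6) = (-2*(-3 + (1/2)/(-5)))*((10 + 15) + 6) = (-2*(-3 + (1/2)*(-1/5)))*(25 + 6) = -2*(-3 - 1/10)*31 = -2*(-31/10)*31 = (31/5)*31 = 961/5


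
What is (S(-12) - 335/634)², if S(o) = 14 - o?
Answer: 260790201/401956 ≈ 648.80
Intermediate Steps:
(S(-12) - 335/634)² = ((14 - 1*(-12)) - 335/634)² = ((14 + 12) - 335*1/634)² = (26 - 335/634)² = (16149/634)² = 260790201/401956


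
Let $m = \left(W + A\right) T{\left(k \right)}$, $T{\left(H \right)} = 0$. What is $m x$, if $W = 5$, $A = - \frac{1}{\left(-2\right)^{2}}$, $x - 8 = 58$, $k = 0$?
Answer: $0$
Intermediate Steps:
$x = 66$ ($x = 8 + 58 = 66$)
$A = - \frac{1}{4} \approx -0.25$
$m = 0$ ($m = \left(5 - \frac{1}{4}\right) 0 = \frac{19}{4} \cdot 0 = 0$)
$m x = 0 \cdot 66 = 0$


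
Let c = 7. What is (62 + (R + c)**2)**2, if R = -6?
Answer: 3969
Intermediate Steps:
(62 + (R + c)**2)**2 = (62 + (-6 + 7)**2)**2 = (62 + 1**2)**2 = (62 + 1)**2 = 63**2 = 3969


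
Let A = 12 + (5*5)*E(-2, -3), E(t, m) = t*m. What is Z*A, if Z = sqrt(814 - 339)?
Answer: 810*sqrt(19) ≈ 3530.7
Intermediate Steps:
E(t, m) = m*t
Z = 5*sqrt(19) (Z = sqrt(475) = 5*sqrt(19) ≈ 21.794)
A = 162 (A = 12 + (5*5)*(-3*(-2)) = 12 + 25*6 = 12 + 150 = 162)
Z*A = (5*sqrt(19))*162 = 810*sqrt(19)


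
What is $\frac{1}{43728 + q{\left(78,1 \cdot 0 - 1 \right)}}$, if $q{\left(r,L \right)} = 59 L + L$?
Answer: $\frac{1}{43668} \approx 2.29 \cdot 10^{-5}$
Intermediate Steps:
$q{\left(r,L \right)} = 60 L$
$\frac{1}{43728 + q{\left(78,1 \cdot 0 - 1 \right)}} = \frac{1}{43728 + 60 \left(1 \cdot 0 - 1\right)} = \frac{1}{43728 + 60 \left(0 - 1\right)} = \frac{1}{43728 + 60 \left(-1\right)} = \frac{1}{43728 - 60} = \frac{1}{43668}$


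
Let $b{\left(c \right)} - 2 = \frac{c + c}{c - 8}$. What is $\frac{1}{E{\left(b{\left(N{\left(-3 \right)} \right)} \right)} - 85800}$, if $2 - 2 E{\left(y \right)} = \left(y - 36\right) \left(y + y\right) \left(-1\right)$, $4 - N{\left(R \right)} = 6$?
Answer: $- \frac{25}{2146991} \approx -1.1644 \cdot 10^{-5}$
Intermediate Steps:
$N{\left(R \right)} = -2$ ($N{\left(R \right)} = 4 - 6 = -2$)
$b{\left(c \right)} = 2 + \frac{2 c}{-8 + c}$ ($b{\left(c \right)} = 2 + \frac{c + c}{c - 8} = 2 + \frac{2 c}{-8 + c}$)
$E{\left(y \right)} = 1 + y \left(-36 + y\right)$ ($E{\left(y \right)} = 1 - \frac{\left(y - 36\right) \left(y + y\right) \left(-1\right)}{2} = 1 - \frac{\left(-36 + y\right) 2 y \left(-1\right)}{2} = 1 - \frac{2 y \left(-36 + y\right) \left(-1\right)}{2} = 1 - \frac{\left(-2\right) y \left(-36 + y\right)}{2} = 1 + y \left(-36 + y\right)$)
$\frac{1}{E{\left(b{\left(N{\left(-3 \right)} \right)} \right)} - 85800} = \frac{1}{\left(1 + \left(\frac{4 \left(-4 - 2\right)}{-8 - 2}\right)^{2} - 36 \frac{4 \left(-4 - 2\right)}{-8 - 2}\right) - 85800} = \frac{1}{\left(1 + \left(4 \frac{1}{-10} \left(-6\right)\right)^{2} - 36 \cdot 4 \frac{1}{-10} \left(-6\right)\right) - 85800} = \frac{1}{\left(1 + \left(4 \left(- \frac{1}{10}\right) \left(-6\right)\right)^{2} - 36 \cdot 4 \left(- \frac{1}{10}\right) \left(-6\right)\right) - 85800} = \frac{1}{\left(1 + \left(\frac{12}{5}\right)^{2} - \frac{432}{5}\right) - 85800} = \frac{1}{\left(1 + \frac{144}{25} - \frac{432}{5}\right) - 85800} = \frac{1}{- \frac{1991}{25} - 85800} = \frac{1}{- \frac{2146991}{25}} = - \frac{25}{2146991}$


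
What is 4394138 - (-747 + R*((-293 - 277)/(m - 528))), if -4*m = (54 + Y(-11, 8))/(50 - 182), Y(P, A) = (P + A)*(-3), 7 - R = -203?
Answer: 45366057055/10323 ≈ 4.3947e+6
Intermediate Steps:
R = 210 (R = 7 - 1*(-203) = 7 + 203 = 210)
Y(P, A) = -3*A - 3*P (Y(P, A) = (A + P)*(-3) = -3*A - 3*P)
m = 21/176 (m = -(54 + (-3*8 - 3*(-11)))/(4*(50 - 182)) = -(54 + (-24 + 33))/(4*(-132)) = -(54 + 9)*(-1)/(4*132) = -63*(-1)/(4*132) = -1/4*(-21/44) = 21/176 ≈ 0.11932)
4394138 - (-747 + R*((-293 - 277)/(m - 528))) = 4394138 - (-747 + 210*((-293 - 277)/(21/176 - 528))) = 4394138 - (-747 + 210*(-570/(-92907/176))) = 4394138 - (-747 + 210*(-570*(-176/92907))) = 4394138 - (-747 + 210*(33440/30969)) = 4394138 - (-747 + 2340800/10323) = 4394138 - 1*(-5370481/10323) = 4394138 + 5370481/10323 = 45366057055/10323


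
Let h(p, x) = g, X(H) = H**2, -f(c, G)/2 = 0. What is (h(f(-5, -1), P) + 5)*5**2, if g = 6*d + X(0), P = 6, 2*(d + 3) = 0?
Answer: -325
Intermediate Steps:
d = -3 (d = -3 + (1/2)*0 = -3 + 0 = -3)
f(c, G) = 0 (f(c, G) = -2*0 = 0)
g = -18 (g = 6*(-3) + 0**2 = -18 + 0 = -18)
h(p, x) = -18
(h(f(-5, -1), P) + 5)*5**2 = (-18 + 5)*5**2 = -13*25 = -325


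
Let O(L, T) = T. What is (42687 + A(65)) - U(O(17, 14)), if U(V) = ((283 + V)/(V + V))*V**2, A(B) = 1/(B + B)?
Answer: 5279041/130 ≈ 40608.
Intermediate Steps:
A(B) = 1/(2*B)
U(V) = V*(283 + V)/2 (U(V) = ((283 + V)/((2*V)))*V**2 = ((283 + V)*(1/(2*V)))*V**2 = ((283 + V)/(2*V))*V**2 = V*(283 + V)/2)
(42687 + A(65)) - U(O(17, 14)) = (42687 + (1/2)/65) - 14*(283 + 14)/2 = (42687 + (1/2)*(1/65)) - 14*297/2 = (42687 + 1/130) - 1*2079 = 5549311/130 - 2079 = 5279041/130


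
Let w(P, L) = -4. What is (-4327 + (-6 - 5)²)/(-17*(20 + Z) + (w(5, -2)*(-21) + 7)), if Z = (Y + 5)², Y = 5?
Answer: 4206/1949 ≈ 2.1580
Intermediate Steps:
Z = 100 (Z = (5 + 5)² = 10² = 100)
(-4327 + (-6 - 5)²)/(-17*(20 + Z) + (w(5, -2)*(-21) + 7)) = (-4327 + (-6 - 5)²)/(-17*(20 + 100) + (-4*(-21) + 7)) = (-4327 + (-11)²)/(-17*120 + (84 + 7)) = (-4327 + 121)/(-2040 + 91) = -4206/(-1949) = -4206*(-1/1949) = 4206/1949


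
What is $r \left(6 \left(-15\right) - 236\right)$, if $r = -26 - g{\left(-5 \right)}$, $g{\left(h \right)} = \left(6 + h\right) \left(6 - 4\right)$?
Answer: $9128$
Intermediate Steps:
$g{\left(h \right)} = 12 + 2 h$ ($g{\left(h \right)} = \left(6 + h\right) 2 = 12 + 2 h$)
$r = -28$ ($r = -26 - \left(12 + 2 \left(-5\right)\right) = -26 - \left(12 - 10\right) = -26 - 2 = -28$)
$r \left(6 \left(-15\right) - 236\right) = - 28 \left(6 \left(-15\right) - 236\right) = - 28 \left(-90 - 236\right) = \left(-28\right) \left(-326\right) = 9128$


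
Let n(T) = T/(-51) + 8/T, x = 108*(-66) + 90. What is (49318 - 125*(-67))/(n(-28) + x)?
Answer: -20596401/2512472 ≈ -8.1977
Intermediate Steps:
x = -7038 (x = -7128 + 90 = -7038)
n(T) = 8/T - T/51 (n(T) = T*(-1/51) + 8/T = -T/51 + 8/T = 8/T - T/51)
(49318 - 125*(-67))/(n(-28) + x) = (49318 - 125*(-67))/((8/(-28) - 1/51*(-28)) - 7038) = (49318 + 8375)/((8*(-1/28) + 28/51) - 7038) = 57693/((-2/7 + 28/51) - 7038) = 57693/(94/357 - 7038) = 57693/(-2512472/357) = 57693*(-357/2512472) = -20596401/2512472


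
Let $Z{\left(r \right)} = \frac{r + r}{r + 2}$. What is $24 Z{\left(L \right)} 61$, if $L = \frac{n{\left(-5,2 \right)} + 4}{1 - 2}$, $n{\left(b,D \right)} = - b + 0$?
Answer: $\frac{26352}{7} \approx 3764.6$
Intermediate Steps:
$n{\left(b,D \right)} = - b$
$L = -9$ ($L = \frac{\left(-1\right) \left(-5\right) + 4}{1 - 2} = \frac{5 + 4}{-1} = 9 \left(-1\right) = -9$)
$Z{\left(r \right)} = \frac{2 r}{2 + r}$
$24 Z{\left(L \right)} 61 = 24 \cdot 2 \left(-9\right) \frac{1}{2 - 9} \cdot 61 = 24 \cdot 2 \left(-9\right) \frac{1}{-7} \cdot 61 = 24 \cdot 2 \left(-9\right) \left(- \frac{1}{7}\right) 61 = 24 \cdot \frac{18}{7} \cdot 61 = \frac{432}{7} \cdot 61 = \frac{26352}{7}$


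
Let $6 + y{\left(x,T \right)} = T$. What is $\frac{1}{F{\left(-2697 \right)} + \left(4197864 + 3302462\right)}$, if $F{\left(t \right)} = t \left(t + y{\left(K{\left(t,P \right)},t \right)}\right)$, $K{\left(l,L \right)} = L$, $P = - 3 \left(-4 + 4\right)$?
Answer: $\frac{1}{22064126} \approx 4.5322 \cdot 10^{-8}$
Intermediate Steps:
$P = 0$ ($P = \left(-3\right) 0 = 0$)
$y{\left(x,T \right)} = -6 + T$
$F{\left(t \right)} = t \left(-6 + 2 t\right)$ ($F{\left(t \right)} = t \left(t + \left(-6 + t\right)\right) = t \left(-6 + 2 t\right)$)
$\frac{1}{F{\left(-2697 \right)} + \left(4197864 + 3302462\right)} = \frac{1}{2 \left(-2697\right) \left(-3 - 2697\right) + \left(4197864 + 3302462\right)} = \frac{1}{2 \left(-2697\right) \left(-2700\right) + 7500326} = \frac{1}{14563800 + 7500326} = \frac{1}{22064126}$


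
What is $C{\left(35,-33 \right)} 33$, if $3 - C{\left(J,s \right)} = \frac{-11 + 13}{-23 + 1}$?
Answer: $102$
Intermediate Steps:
$C{\left(J,s \right)} = \frac{34}{11}$ ($C{\left(J,s \right)} = 3 - \frac{-11 + 13}{-23 + 1} = 3 - \frac{2}{-22} = 3 - 2 \left(- \frac{1}{22}\right) = 3 - - \frac{1}{11} = 3 + \frac{1}{11} = \frac{34}{11}$)
$C{\left(35,-33 \right)} 33 = \frac{34}{11} \cdot 33 = 102$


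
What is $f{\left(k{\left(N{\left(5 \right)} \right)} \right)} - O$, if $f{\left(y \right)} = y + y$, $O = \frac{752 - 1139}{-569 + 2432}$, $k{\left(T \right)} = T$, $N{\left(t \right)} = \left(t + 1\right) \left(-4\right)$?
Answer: $- \frac{9893}{207} \approx -47.792$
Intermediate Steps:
$N{\left(t \right)} = -4 - 4 t$ ($N{\left(t \right)} = \left(1 + t\right) \left(-4\right) = -4 - 4 t$)
$O = - \frac{43}{207}$ ($O = - \frac{387}{1863} = \left(-387\right) \frac{1}{1863} = - \frac{43}{207} \approx -0.20773$)
$f{\left(y \right)} = 2 y$
$f{\left(k{\left(N{\left(5 \right)} \right)} \right)} - O = 2 \left(-4 - 20\right) - - \frac{43}{207} = 2 \left(-4 - 20\right) + \frac{43}{207} = 2 \left(-24\right) + \frac{43}{207} = -48 + \frac{43}{207} = - \frac{9893}{207}$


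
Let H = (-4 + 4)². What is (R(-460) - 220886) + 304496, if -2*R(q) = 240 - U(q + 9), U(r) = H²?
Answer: 83490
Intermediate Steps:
H = 0 (H = 0² = 0)
U(r) = 0 (U(r) = 0² = 0)
R(q) = -120 (R(q) = -(240 - 1*0)/2 = -(240 + 0)/2 = -½*240 = -120)
(R(-460) - 220886) + 304496 = (-120 - 220886) + 304496 = -221006 + 304496 = 83490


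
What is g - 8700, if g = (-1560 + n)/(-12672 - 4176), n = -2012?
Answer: -36643507/4212 ≈ -8699.8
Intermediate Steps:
g = 893/4212 (g = (-1560 - 2012)/(-12672 - 4176) = -3572/(-16848) = -3572*(-1/16848) = 893/4212 ≈ 0.21201)
g - 8700 = 893/4212 - 8700 = -36643507/4212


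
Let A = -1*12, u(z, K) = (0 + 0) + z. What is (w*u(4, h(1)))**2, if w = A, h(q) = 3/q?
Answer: 2304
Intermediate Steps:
u(z, K) = z (u(z, K) = 0 + z = z)
A = -12
w = -12
(w*u(4, h(1)))**2 = (-12*4)**2 = (-48)**2 = 2304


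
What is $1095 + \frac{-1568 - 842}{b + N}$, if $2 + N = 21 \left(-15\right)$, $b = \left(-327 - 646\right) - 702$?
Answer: $\frac{1091825}{996} \approx 1096.2$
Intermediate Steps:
$b = -1675$ ($b = -973 - 702 = -1675$)
$N = -317$ ($N = -2 + 21 \left(-15\right) = -2 - 315 = -317$)
$1095 + \frac{-1568 - 842}{b + N} = 1095 + \frac{-1568 - 842}{-1675 - 317} = 1095 - \frac{2410}{-1992} = 1095 - - \frac{1205}{996} = 1095 + \frac{1205}{996} = \frac{1091825}{996}$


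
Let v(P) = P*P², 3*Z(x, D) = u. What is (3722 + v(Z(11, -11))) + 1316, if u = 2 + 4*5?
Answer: 146674/27 ≈ 5432.4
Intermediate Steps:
u = 22 (u = 2 + 20 = 22)
Z(x, D) = 22/3 (Z(x, D) = (⅓)*22 = 22/3)
v(P) = P³
(3722 + v(Z(11, -11))) + 1316 = (3722 + (22/3)³) + 1316 = (3722 + 10648/27) + 1316 = 111142/27 + 1316 = 146674/27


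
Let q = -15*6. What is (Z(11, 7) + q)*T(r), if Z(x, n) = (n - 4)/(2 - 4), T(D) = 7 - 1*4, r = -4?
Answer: -549/2 ≈ -274.50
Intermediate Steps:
T(D) = 3 (T(D) = 7 - 4 = 3)
Z(x, n) = 2 - n/2 (Z(x, n) = (-4 + n)/(-2) = (-4 + n)*(-½) = 2 - n/2)
q = -90
(Z(11, 7) + q)*T(r) = ((2 - ½*7) - 90)*3 = ((2 - 7/2) - 90)*3 = (-3/2 - 90)*3 = -183/2*3 = -549/2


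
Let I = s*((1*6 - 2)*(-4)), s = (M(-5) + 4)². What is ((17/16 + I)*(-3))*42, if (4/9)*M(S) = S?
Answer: 846657/8 ≈ 1.0583e+5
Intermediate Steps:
M(S) = 9*S/4
s = 841/16 (s = ((9/4)*(-5) + 4)² = (-45/4 + 4)² = (-29/4)² = 841/16 ≈ 52.563)
I = -841 (I = 841*((1*6 - 2)*(-4))/16 = 841*((6 - 2)*(-4))/16 = 841*(4*(-4))/16 = (841/16)*(-16) = -841)
((17/16 + I)*(-3))*42 = ((17/16 - 841)*(-3))*42 = -13439/16*(-3)*42 = (40317/16)*42 = 846657/8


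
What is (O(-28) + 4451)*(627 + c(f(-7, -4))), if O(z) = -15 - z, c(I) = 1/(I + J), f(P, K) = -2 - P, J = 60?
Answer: 181934784/65 ≈ 2.7990e+6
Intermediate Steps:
c(I) = 1/(60 + I) (c(I) = 1/(I + 60) = 1/(60 + I))
(O(-28) + 4451)*(627 + c(f(-7, -4))) = ((-15 - 1*(-28)) + 4451)*(627 + 1/(60 + (-2 - 1*(-7)))) = ((-15 + 28) + 4451)*(627 + 1/(60 + (-2 + 7))) = (13 + 4451)*(627 + 1/(60 + 5)) = 4464*(627 + 1/65) = 4464*(40756/65) = 181934784/65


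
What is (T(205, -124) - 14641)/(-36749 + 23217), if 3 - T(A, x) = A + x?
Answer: 14719/13532 ≈ 1.0877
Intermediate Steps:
T(A, x) = 3 - A - x (T(A, x) = 3 - (A + x) = 3 + (-A - x) = 3 - A - x)
(T(205, -124) - 14641)/(-36749 + 23217) = ((3 - 1*205 - 1*(-124)) - 14641)/(-36749 + 23217) = ((3 - 205 + 124) - 14641)/(-13532) = (-78 - 14641)*(-1/13532) = -14719*(-1/13532) = 14719/13532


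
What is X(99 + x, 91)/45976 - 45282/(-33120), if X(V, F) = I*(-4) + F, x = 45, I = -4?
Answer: 43446439/31723440 ≈ 1.3695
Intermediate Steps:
X(V, F) = 16 + F (X(V, F) = -4*(-4) + F = 16 + F)
X(99 + x, 91)/45976 - 45282/(-33120) = (16 + 91)/45976 - 45282/(-33120) = 107*(1/45976) - 45282*(-1/33120) = 107/45976 + 7547/5520 = 43446439/31723440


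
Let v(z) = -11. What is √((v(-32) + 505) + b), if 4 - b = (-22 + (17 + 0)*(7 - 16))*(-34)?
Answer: 2*I*√1363 ≈ 73.838*I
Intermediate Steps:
b = -5946 (b = 4 - (-22 + (17 + 0)*(7 - 16))*(-34) = 4 - (-22 + 17*(-9))*(-34) = 4 - (-22 - 153)*(-34) = 4 - (-175)*(-34) = 4 - 1*5950 = 4 - 5950 = -5946)
√((v(-32) + 505) + b) = √((-11 + 505) - 5946) = √(494 - 5946) = √(-5452) = 2*I*√1363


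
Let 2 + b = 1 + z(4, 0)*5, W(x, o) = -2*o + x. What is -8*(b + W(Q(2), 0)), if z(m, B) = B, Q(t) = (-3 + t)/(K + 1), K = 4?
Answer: 48/5 ≈ 9.6000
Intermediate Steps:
Q(t) = -⅗ + t/5 (Q(t) = (-3 + t)/(4 + 1) = (-3 + t)/5 = (-3 + t)*(⅕) = -⅗ + t/5)
W(x, o) = x - 2*o
b = -1 (b = -2 + (1 + 0*5) = -2 + (1 + 0) = -2 + 1 = -1)
-8*(b + W(Q(2), 0)) = -8*(-1 + ((-⅗ + (⅕)*2) - 2*0)) = -8*(-1 + ((-⅗ + ⅖) + 0)) = -8*(-1 + (-⅕ + 0)) = -8*(-1 - ⅕) = -8*(-6/5) = 48/5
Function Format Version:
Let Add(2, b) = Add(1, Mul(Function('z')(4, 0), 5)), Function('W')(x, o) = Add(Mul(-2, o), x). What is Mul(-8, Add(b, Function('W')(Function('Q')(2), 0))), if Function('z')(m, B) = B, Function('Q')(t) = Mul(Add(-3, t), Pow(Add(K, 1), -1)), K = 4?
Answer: Rational(48, 5) ≈ 9.6000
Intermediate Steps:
Function('Q')(t) = Add(Rational(-3, 5), Mul(Rational(1, 5), t)) (Function('Q')(t) = Mul(Add(-3, t), Pow(Add(4, 1), -1)) = Mul(Add(-3, t), Pow(5, -1)) = Mul(Add(-3, t), Rational(1, 5)) = Add(Rational(-3, 5), Mul(Rational(1, 5), t)))
Function('W')(x, o) = Add(x, Mul(-2, o))
b = -1 (b = Add(-2, Add(1, Mul(0, 5))) = Add(-2, Add(1, 0)) = Add(-2, 1) = -1)
Mul(-8, Add(b, Function('W')(Function('Q')(2), 0))) = Mul(-8, Add(-1, Add(Add(Rational(-3, 5), Mul(Rational(1, 5), 2)), Mul(-2, 0)))) = Mul(-8, Add(-1, Add(Add(Rational(-3, 5), Rational(2, 5)), 0))) = Mul(-8, Add(-1, Add(Rational(-1, 5), 0))) = Mul(-8, Add(-1, Rational(-1, 5))) = Mul(-8, Rational(-6, 5)) = Rational(48, 5)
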